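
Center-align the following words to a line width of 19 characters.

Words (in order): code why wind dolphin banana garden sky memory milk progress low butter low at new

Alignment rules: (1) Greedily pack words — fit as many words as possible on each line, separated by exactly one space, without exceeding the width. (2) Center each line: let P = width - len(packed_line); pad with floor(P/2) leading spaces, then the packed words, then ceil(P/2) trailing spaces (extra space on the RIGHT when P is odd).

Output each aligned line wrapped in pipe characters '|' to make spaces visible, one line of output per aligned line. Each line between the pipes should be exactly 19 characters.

Line 1: ['code', 'why', 'wind'] (min_width=13, slack=6)
Line 2: ['dolphin', 'banana'] (min_width=14, slack=5)
Line 3: ['garden', 'sky', 'memory'] (min_width=17, slack=2)
Line 4: ['milk', 'progress', 'low'] (min_width=17, slack=2)
Line 5: ['butter', 'low', 'at', 'new'] (min_width=17, slack=2)

Answer: |   code why wind   |
|  dolphin banana   |
| garden sky memory |
| milk progress low |
| butter low at new |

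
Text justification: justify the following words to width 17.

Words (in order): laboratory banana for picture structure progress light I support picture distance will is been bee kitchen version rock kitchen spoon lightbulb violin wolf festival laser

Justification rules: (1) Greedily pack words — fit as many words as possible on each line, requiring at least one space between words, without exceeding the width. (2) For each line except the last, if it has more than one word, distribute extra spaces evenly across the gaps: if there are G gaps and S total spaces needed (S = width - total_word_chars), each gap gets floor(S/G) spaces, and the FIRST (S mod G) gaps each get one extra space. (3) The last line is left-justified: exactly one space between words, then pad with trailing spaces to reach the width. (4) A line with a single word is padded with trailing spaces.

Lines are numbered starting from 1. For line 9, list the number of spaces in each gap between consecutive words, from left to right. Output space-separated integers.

Line 1: ['laboratory', 'banana'] (min_width=17, slack=0)
Line 2: ['for', 'picture'] (min_width=11, slack=6)
Line 3: ['structure'] (min_width=9, slack=8)
Line 4: ['progress', 'light', 'I'] (min_width=16, slack=1)
Line 5: ['support', 'picture'] (min_width=15, slack=2)
Line 6: ['distance', 'will', 'is'] (min_width=16, slack=1)
Line 7: ['been', 'bee', 'kitchen'] (min_width=16, slack=1)
Line 8: ['version', 'rock'] (min_width=12, slack=5)
Line 9: ['kitchen', 'spoon'] (min_width=13, slack=4)
Line 10: ['lightbulb', 'violin'] (min_width=16, slack=1)
Line 11: ['wolf', 'festival'] (min_width=13, slack=4)
Line 12: ['laser'] (min_width=5, slack=12)

Answer: 5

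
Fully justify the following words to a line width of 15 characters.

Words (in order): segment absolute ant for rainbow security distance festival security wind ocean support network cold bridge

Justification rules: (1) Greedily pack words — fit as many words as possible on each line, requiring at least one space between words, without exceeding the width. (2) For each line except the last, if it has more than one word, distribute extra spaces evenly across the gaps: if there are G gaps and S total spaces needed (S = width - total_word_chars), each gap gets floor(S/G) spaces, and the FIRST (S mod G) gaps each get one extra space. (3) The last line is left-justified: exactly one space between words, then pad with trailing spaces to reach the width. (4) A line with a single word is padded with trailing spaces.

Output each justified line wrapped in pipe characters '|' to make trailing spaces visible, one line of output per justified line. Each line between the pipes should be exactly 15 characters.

Answer: |segment        |
|absolute    ant|
|for     rainbow|
|security       |
|distance       |
|festival       |
|security   wind|
|ocean   support|
|network    cold|
|bridge         |

Derivation:
Line 1: ['segment'] (min_width=7, slack=8)
Line 2: ['absolute', 'ant'] (min_width=12, slack=3)
Line 3: ['for', 'rainbow'] (min_width=11, slack=4)
Line 4: ['security'] (min_width=8, slack=7)
Line 5: ['distance'] (min_width=8, slack=7)
Line 6: ['festival'] (min_width=8, slack=7)
Line 7: ['security', 'wind'] (min_width=13, slack=2)
Line 8: ['ocean', 'support'] (min_width=13, slack=2)
Line 9: ['network', 'cold'] (min_width=12, slack=3)
Line 10: ['bridge'] (min_width=6, slack=9)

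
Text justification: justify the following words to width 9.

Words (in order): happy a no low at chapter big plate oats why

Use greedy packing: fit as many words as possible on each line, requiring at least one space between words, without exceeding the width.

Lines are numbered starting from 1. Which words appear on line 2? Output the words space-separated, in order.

Line 1: ['happy', 'a'] (min_width=7, slack=2)
Line 2: ['no', 'low', 'at'] (min_width=9, slack=0)
Line 3: ['chapter'] (min_width=7, slack=2)
Line 4: ['big', 'plate'] (min_width=9, slack=0)
Line 5: ['oats', 'why'] (min_width=8, slack=1)

Answer: no low at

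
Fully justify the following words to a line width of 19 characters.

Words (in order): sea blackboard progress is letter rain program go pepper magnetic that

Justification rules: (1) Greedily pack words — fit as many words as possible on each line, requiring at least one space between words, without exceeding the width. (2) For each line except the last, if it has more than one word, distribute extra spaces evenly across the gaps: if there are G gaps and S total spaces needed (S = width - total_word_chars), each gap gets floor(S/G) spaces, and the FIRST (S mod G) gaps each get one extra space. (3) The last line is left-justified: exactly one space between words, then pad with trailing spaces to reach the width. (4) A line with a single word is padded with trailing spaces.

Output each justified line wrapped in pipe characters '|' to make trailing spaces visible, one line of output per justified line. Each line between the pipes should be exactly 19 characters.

Answer: |sea      blackboard|
|progress  is letter|
|rain   program   go|
|pepper     magnetic|
|that               |

Derivation:
Line 1: ['sea', 'blackboard'] (min_width=14, slack=5)
Line 2: ['progress', 'is', 'letter'] (min_width=18, slack=1)
Line 3: ['rain', 'program', 'go'] (min_width=15, slack=4)
Line 4: ['pepper', 'magnetic'] (min_width=15, slack=4)
Line 5: ['that'] (min_width=4, slack=15)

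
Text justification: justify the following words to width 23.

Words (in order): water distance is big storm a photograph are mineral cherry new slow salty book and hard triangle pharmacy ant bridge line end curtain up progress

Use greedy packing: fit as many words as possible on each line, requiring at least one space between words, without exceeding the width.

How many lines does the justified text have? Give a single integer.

Answer: 7

Derivation:
Line 1: ['water', 'distance', 'is', 'big'] (min_width=21, slack=2)
Line 2: ['storm', 'a', 'photograph', 'are'] (min_width=22, slack=1)
Line 3: ['mineral', 'cherry', 'new', 'slow'] (min_width=23, slack=0)
Line 4: ['salty', 'book', 'and', 'hard'] (min_width=19, slack=4)
Line 5: ['triangle', 'pharmacy', 'ant'] (min_width=21, slack=2)
Line 6: ['bridge', 'line', 'end', 'curtain'] (min_width=23, slack=0)
Line 7: ['up', 'progress'] (min_width=11, slack=12)
Total lines: 7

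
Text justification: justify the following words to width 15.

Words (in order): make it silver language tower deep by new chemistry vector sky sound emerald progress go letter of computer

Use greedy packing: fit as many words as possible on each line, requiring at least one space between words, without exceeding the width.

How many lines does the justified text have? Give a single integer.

Answer: 9

Derivation:
Line 1: ['make', 'it', 'silver'] (min_width=14, slack=1)
Line 2: ['language', 'tower'] (min_width=14, slack=1)
Line 3: ['deep', 'by', 'new'] (min_width=11, slack=4)
Line 4: ['chemistry'] (min_width=9, slack=6)
Line 5: ['vector', 'sky'] (min_width=10, slack=5)
Line 6: ['sound', 'emerald'] (min_width=13, slack=2)
Line 7: ['progress', 'go'] (min_width=11, slack=4)
Line 8: ['letter', 'of'] (min_width=9, slack=6)
Line 9: ['computer'] (min_width=8, slack=7)
Total lines: 9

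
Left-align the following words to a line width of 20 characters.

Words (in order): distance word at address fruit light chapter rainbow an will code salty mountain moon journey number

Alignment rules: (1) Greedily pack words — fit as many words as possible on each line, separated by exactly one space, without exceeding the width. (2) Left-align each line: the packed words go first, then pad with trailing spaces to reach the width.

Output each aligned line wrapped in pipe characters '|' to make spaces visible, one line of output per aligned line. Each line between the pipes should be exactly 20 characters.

Answer: |distance word at    |
|address fruit light |
|chapter rainbow an  |
|will code salty     |
|mountain moon       |
|journey number      |

Derivation:
Line 1: ['distance', 'word', 'at'] (min_width=16, slack=4)
Line 2: ['address', 'fruit', 'light'] (min_width=19, slack=1)
Line 3: ['chapter', 'rainbow', 'an'] (min_width=18, slack=2)
Line 4: ['will', 'code', 'salty'] (min_width=15, slack=5)
Line 5: ['mountain', 'moon'] (min_width=13, slack=7)
Line 6: ['journey', 'number'] (min_width=14, slack=6)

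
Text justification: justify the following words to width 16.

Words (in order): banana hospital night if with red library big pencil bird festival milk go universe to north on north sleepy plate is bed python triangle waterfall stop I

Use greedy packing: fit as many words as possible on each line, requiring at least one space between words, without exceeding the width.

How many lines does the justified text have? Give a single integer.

Line 1: ['banana', 'hospital'] (min_width=15, slack=1)
Line 2: ['night', 'if', 'with'] (min_width=13, slack=3)
Line 3: ['red', 'library', 'big'] (min_width=15, slack=1)
Line 4: ['pencil', 'bird'] (min_width=11, slack=5)
Line 5: ['festival', 'milk', 'go'] (min_width=16, slack=0)
Line 6: ['universe', 'to'] (min_width=11, slack=5)
Line 7: ['north', 'on', 'north'] (min_width=14, slack=2)
Line 8: ['sleepy', 'plate', 'is'] (min_width=15, slack=1)
Line 9: ['bed', 'python'] (min_width=10, slack=6)
Line 10: ['triangle'] (min_width=8, slack=8)
Line 11: ['waterfall', 'stop', 'I'] (min_width=16, slack=0)
Total lines: 11

Answer: 11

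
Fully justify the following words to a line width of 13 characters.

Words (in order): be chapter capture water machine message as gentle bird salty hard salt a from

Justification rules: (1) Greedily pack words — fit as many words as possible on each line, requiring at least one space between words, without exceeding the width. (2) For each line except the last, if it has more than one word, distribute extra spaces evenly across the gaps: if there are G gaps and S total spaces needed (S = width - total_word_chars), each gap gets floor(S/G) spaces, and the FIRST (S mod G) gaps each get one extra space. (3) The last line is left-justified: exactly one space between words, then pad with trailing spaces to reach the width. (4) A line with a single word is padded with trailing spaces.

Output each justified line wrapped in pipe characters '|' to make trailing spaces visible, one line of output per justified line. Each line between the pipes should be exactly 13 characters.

Answer: |be    chapter|
|capture water|
|machine      |
|message    as|
|gentle   bird|
|salty    hard|
|salt a from  |

Derivation:
Line 1: ['be', 'chapter'] (min_width=10, slack=3)
Line 2: ['capture', 'water'] (min_width=13, slack=0)
Line 3: ['machine'] (min_width=7, slack=6)
Line 4: ['message', 'as'] (min_width=10, slack=3)
Line 5: ['gentle', 'bird'] (min_width=11, slack=2)
Line 6: ['salty', 'hard'] (min_width=10, slack=3)
Line 7: ['salt', 'a', 'from'] (min_width=11, slack=2)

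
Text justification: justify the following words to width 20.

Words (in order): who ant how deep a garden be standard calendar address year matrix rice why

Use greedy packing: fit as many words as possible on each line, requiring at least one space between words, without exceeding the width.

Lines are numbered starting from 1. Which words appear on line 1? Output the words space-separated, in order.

Answer: who ant how deep a

Derivation:
Line 1: ['who', 'ant', 'how', 'deep', 'a'] (min_width=18, slack=2)
Line 2: ['garden', 'be', 'standard'] (min_width=18, slack=2)
Line 3: ['calendar', 'address'] (min_width=16, slack=4)
Line 4: ['year', 'matrix', 'rice', 'why'] (min_width=20, slack=0)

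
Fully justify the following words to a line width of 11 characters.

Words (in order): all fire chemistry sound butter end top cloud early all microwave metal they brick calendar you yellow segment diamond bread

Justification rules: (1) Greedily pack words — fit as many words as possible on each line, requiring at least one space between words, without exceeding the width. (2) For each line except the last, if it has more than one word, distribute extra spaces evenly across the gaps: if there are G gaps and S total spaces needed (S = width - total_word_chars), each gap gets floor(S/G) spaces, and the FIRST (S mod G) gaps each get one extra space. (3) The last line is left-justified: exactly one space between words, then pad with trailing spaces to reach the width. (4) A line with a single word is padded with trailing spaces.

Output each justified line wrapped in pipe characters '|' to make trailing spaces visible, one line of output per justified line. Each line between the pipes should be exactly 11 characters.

Line 1: ['all', 'fire'] (min_width=8, slack=3)
Line 2: ['chemistry'] (min_width=9, slack=2)
Line 3: ['sound'] (min_width=5, slack=6)
Line 4: ['butter', 'end'] (min_width=10, slack=1)
Line 5: ['top', 'cloud'] (min_width=9, slack=2)
Line 6: ['early', 'all'] (min_width=9, slack=2)
Line 7: ['microwave'] (min_width=9, slack=2)
Line 8: ['metal', 'they'] (min_width=10, slack=1)
Line 9: ['brick'] (min_width=5, slack=6)
Line 10: ['calendar'] (min_width=8, slack=3)
Line 11: ['you', 'yellow'] (min_width=10, slack=1)
Line 12: ['segment'] (min_width=7, slack=4)
Line 13: ['diamond'] (min_width=7, slack=4)
Line 14: ['bread'] (min_width=5, slack=6)

Answer: |all    fire|
|chemistry  |
|sound      |
|butter  end|
|top   cloud|
|early   all|
|microwave  |
|metal  they|
|brick      |
|calendar   |
|you  yellow|
|segment    |
|diamond    |
|bread      |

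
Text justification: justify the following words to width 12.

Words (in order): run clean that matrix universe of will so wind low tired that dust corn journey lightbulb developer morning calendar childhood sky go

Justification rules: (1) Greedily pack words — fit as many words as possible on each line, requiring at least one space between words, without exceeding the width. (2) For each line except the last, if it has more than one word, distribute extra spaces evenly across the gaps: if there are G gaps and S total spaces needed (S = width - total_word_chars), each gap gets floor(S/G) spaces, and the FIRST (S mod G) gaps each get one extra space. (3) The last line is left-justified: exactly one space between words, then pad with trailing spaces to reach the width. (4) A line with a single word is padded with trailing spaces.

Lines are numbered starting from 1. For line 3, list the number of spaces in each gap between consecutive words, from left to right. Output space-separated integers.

Answer: 2

Derivation:
Line 1: ['run', 'clean'] (min_width=9, slack=3)
Line 2: ['that', 'matrix'] (min_width=11, slack=1)
Line 3: ['universe', 'of'] (min_width=11, slack=1)
Line 4: ['will', 'so', 'wind'] (min_width=12, slack=0)
Line 5: ['low', 'tired'] (min_width=9, slack=3)
Line 6: ['that', 'dust'] (min_width=9, slack=3)
Line 7: ['corn', 'journey'] (min_width=12, slack=0)
Line 8: ['lightbulb'] (min_width=9, slack=3)
Line 9: ['developer'] (min_width=9, slack=3)
Line 10: ['morning'] (min_width=7, slack=5)
Line 11: ['calendar'] (min_width=8, slack=4)
Line 12: ['childhood'] (min_width=9, slack=3)
Line 13: ['sky', 'go'] (min_width=6, slack=6)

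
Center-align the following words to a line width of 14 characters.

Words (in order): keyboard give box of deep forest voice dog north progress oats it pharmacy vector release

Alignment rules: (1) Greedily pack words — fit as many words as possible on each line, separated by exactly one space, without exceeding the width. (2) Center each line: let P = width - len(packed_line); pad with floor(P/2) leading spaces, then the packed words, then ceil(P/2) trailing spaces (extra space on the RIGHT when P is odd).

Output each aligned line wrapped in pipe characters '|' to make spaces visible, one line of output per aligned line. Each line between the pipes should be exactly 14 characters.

Line 1: ['keyboard', 'give'] (min_width=13, slack=1)
Line 2: ['box', 'of', 'deep'] (min_width=11, slack=3)
Line 3: ['forest', 'voice'] (min_width=12, slack=2)
Line 4: ['dog', 'north'] (min_width=9, slack=5)
Line 5: ['progress', 'oats'] (min_width=13, slack=1)
Line 6: ['it', 'pharmacy'] (min_width=11, slack=3)
Line 7: ['vector', 'release'] (min_width=14, slack=0)

Answer: |keyboard give |
| box of deep  |
| forest voice |
|  dog north   |
|progress oats |
| it pharmacy  |
|vector release|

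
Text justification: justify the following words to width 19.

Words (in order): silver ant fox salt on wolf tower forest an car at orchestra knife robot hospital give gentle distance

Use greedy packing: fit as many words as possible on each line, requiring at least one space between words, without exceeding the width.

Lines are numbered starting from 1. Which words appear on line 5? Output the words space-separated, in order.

Line 1: ['silver', 'ant', 'fox', 'salt'] (min_width=19, slack=0)
Line 2: ['on', 'wolf', 'tower'] (min_width=13, slack=6)
Line 3: ['forest', 'an', 'car', 'at'] (min_width=16, slack=3)
Line 4: ['orchestra', 'knife'] (min_width=15, slack=4)
Line 5: ['robot', 'hospital', 'give'] (min_width=19, slack=0)
Line 6: ['gentle', 'distance'] (min_width=15, slack=4)

Answer: robot hospital give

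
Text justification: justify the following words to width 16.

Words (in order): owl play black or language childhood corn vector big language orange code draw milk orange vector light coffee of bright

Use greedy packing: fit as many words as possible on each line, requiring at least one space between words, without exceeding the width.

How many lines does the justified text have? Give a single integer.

Line 1: ['owl', 'play', 'black'] (min_width=14, slack=2)
Line 2: ['or', 'language'] (min_width=11, slack=5)
Line 3: ['childhood', 'corn'] (min_width=14, slack=2)
Line 4: ['vector', 'big'] (min_width=10, slack=6)
Line 5: ['language', 'orange'] (min_width=15, slack=1)
Line 6: ['code', 'draw', 'milk'] (min_width=14, slack=2)
Line 7: ['orange', 'vector'] (min_width=13, slack=3)
Line 8: ['light', 'coffee', 'of'] (min_width=15, slack=1)
Line 9: ['bright'] (min_width=6, slack=10)
Total lines: 9

Answer: 9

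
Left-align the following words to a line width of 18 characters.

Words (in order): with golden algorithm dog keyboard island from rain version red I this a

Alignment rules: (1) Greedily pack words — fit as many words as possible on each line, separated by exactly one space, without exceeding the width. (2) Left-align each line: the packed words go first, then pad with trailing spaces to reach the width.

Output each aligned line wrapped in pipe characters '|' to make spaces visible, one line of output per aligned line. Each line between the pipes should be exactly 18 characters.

Answer: |with golden       |
|algorithm dog     |
|keyboard island   |
|from rain version |
|red I this a      |

Derivation:
Line 1: ['with', 'golden'] (min_width=11, slack=7)
Line 2: ['algorithm', 'dog'] (min_width=13, slack=5)
Line 3: ['keyboard', 'island'] (min_width=15, slack=3)
Line 4: ['from', 'rain', 'version'] (min_width=17, slack=1)
Line 5: ['red', 'I', 'this', 'a'] (min_width=12, slack=6)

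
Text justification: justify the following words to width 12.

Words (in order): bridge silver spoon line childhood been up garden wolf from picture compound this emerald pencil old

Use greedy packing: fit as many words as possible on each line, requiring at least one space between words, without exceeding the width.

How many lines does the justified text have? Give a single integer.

Line 1: ['bridge'] (min_width=6, slack=6)
Line 2: ['silver', 'spoon'] (min_width=12, slack=0)
Line 3: ['line'] (min_width=4, slack=8)
Line 4: ['childhood'] (min_width=9, slack=3)
Line 5: ['been', 'up'] (min_width=7, slack=5)
Line 6: ['garden', 'wolf'] (min_width=11, slack=1)
Line 7: ['from', 'picture'] (min_width=12, slack=0)
Line 8: ['compound'] (min_width=8, slack=4)
Line 9: ['this', 'emerald'] (min_width=12, slack=0)
Line 10: ['pencil', 'old'] (min_width=10, slack=2)
Total lines: 10

Answer: 10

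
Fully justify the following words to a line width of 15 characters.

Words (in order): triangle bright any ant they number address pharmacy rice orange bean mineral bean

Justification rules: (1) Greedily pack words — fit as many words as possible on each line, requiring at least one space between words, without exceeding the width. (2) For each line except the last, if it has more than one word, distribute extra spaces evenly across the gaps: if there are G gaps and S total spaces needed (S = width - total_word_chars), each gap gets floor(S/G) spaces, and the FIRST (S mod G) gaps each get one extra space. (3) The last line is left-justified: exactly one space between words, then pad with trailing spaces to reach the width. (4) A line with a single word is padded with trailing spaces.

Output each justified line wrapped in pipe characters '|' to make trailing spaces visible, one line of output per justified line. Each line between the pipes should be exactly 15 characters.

Answer: |triangle bright|
|any   ant  they|
|number  address|
|pharmacy   rice|
|orange     bean|
|mineral bean   |

Derivation:
Line 1: ['triangle', 'bright'] (min_width=15, slack=0)
Line 2: ['any', 'ant', 'they'] (min_width=12, slack=3)
Line 3: ['number', 'address'] (min_width=14, slack=1)
Line 4: ['pharmacy', 'rice'] (min_width=13, slack=2)
Line 5: ['orange', 'bean'] (min_width=11, slack=4)
Line 6: ['mineral', 'bean'] (min_width=12, slack=3)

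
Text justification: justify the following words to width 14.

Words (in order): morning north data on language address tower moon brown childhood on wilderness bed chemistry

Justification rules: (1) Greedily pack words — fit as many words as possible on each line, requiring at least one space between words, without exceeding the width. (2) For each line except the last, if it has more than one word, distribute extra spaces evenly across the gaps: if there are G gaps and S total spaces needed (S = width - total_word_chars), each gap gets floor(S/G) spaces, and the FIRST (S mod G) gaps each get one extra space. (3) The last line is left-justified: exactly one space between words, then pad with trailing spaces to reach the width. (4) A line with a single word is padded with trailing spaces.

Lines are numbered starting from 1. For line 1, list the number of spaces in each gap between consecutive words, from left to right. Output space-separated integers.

Answer: 2

Derivation:
Line 1: ['morning', 'north'] (min_width=13, slack=1)
Line 2: ['data', 'on'] (min_width=7, slack=7)
Line 3: ['language'] (min_width=8, slack=6)
Line 4: ['address', 'tower'] (min_width=13, slack=1)
Line 5: ['moon', 'brown'] (min_width=10, slack=4)
Line 6: ['childhood', 'on'] (min_width=12, slack=2)
Line 7: ['wilderness', 'bed'] (min_width=14, slack=0)
Line 8: ['chemistry'] (min_width=9, slack=5)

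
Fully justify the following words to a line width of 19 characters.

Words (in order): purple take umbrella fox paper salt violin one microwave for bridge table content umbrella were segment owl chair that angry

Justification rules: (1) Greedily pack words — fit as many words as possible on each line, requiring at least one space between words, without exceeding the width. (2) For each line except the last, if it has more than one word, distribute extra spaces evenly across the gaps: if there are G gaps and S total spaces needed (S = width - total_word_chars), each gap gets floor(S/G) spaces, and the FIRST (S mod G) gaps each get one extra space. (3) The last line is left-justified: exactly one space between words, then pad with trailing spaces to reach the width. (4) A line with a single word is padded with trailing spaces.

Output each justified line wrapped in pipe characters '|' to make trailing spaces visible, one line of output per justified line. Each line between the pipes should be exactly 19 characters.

Answer: |purple         take|
|umbrella  fox paper|
|salt   violin   one|
|microwave       for|
|bridge        table|
|content    umbrella|
|were   segment  owl|
|chair that angry   |

Derivation:
Line 1: ['purple', 'take'] (min_width=11, slack=8)
Line 2: ['umbrella', 'fox', 'paper'] (min_width=18, slack=1)
Line 3: ['salt', 'violin', 'one'] (min_width=15, slack=4)
Line 4: ['microwave', 'for'] (min_width=13, slack=6)
Line 5: ['bridge', 'table'] (min_width=12, slack=7)
Line 6: ['content', 'umbrella'] (min_width=16, slack=3)
Line 7: ['were', 'segment', 'owl'] (min_width=16, slack=3)
Line 8: ['chair', 'that', 'angry'] (min_width=16, slack=3)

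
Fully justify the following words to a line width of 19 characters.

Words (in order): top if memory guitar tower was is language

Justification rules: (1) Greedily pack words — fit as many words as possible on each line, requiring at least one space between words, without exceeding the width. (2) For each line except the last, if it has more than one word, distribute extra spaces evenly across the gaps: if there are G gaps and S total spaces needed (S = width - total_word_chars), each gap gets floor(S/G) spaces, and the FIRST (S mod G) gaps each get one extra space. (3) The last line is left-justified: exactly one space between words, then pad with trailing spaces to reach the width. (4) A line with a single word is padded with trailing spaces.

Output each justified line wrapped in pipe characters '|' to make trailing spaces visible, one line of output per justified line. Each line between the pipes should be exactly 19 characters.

Line 1: ['top', 'if', 'memory'] (min_width=13, slack=6)
Line 2: ['guitar', 'tower', 'was', 'is'] (min_width=19, slack=0)
Line 3: ['language'] (min_width=8, slack=11)

Answer: |top    if    memory|
|guitar tower was is|
|language           |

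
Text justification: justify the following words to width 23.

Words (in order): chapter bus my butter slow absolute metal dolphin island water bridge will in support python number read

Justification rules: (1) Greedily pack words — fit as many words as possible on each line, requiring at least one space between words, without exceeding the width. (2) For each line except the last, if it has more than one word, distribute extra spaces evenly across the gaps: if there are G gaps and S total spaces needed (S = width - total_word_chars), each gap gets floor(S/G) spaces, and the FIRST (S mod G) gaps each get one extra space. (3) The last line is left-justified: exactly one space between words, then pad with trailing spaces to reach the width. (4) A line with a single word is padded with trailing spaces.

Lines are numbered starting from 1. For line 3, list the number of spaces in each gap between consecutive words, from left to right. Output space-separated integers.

Answer: 3 2

Derivation:
Line 1: ['chapter', 'bus', 'my', 'butter'] (min_width=21, slack=2)
Line 2: ['slow', 'absolute', 'metal'] (min_width=19, slack=4)
Line 3: ['dolphin', 'island', 'water'] (min_width=20, slack=3)
Line 4: ['bridge', 'will', 'in', 'support'] (min_width=22, slack=1)
Line 5: ['python', 'number', 'read'] (min_width=18, slack=5)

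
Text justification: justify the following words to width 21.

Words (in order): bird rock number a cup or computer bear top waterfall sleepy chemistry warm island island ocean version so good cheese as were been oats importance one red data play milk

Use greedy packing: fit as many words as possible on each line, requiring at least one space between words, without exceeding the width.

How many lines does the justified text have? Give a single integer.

Line 1: ['bird', 'rock', 'number', 'a'] (min_width=18, slack=3)
Line 2: ['cup', 'or', 'computer', 'bear'] (min_width=20, slack=1)
Line 3: ['top', 'waterfall', 'sleepy'] (min_width=20, slack=1)
Line 4: ['chemistry', 'warm', 'island'] (min_width=21, slack=0)
Line 5: ['island', 'ocean', 'version'] (min_width=20, slack=1)
Line 6: ['so', 'good', 'cheese', 'as'] (min_width=17, slack=4)
Line 7: ['were', 'been', 'oats'] (min_width=14, slack=7)
Line 8: ['importance', 'one', 'red'] (min_width=18, slack=3)
Line 9: ['data', 'play', 'milk'] (min_width=14, slack=7)
Total lines: 9

Answer: 9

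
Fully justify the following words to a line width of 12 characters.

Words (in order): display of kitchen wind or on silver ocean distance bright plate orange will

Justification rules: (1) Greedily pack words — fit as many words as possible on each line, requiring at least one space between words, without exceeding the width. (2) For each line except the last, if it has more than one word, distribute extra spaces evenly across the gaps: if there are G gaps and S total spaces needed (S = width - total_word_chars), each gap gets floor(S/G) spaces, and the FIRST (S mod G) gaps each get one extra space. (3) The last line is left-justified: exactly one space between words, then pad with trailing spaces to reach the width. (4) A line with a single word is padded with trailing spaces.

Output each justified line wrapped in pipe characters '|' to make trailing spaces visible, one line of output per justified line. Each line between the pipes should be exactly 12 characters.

Line 1: ['display', 'of'] (min_width=10, slack=2)
Line 2: ['kitchen', 'wind'] (min_width=12, slack=0)
Line 3: ['or', 'on', 'silver'] (min_width=12, slack=0)
Line 4: ['ocean'] (min_width=5, slack=7)
Line 5: ['distance'] (min_width=8, slack=4)
Line 6: ['bright', 'plate'] (min_width=12, slack=0)
Line 7: ['orange', 'will'] (min_width=11, slack=1)

Answer: |display   of|
|kitchen wind|
|or on silver|
|ocean       |
|distance    |
|bright plate|
|orange will |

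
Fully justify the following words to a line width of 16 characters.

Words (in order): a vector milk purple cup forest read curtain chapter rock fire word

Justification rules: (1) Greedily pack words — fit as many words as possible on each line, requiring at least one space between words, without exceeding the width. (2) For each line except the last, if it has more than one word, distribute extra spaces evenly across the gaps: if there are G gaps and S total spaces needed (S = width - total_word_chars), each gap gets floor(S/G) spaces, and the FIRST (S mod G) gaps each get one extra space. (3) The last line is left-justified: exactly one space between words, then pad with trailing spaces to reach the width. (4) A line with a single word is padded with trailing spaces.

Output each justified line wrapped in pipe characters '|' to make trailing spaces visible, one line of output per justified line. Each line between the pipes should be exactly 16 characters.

Answer: |a   vector  milk|
|purple       cup|
|forest      read|
|curtain  chapter|
|rock fire word  |

Derivation:
Line 1: ['a', 'vector', 'milk'] (min_width=13, slack=3)
Line 2: ['purple', 'cup'] (min_width=10, slack=6)
Line 3: ['forest', 'read'] (min_width=11, slack=5)
Line 4: ['curtain', 'chapter'] (min_width=15, slack=1)
Line 5: ['rock', 'fire', 'word'] (min_width=14, slack=2)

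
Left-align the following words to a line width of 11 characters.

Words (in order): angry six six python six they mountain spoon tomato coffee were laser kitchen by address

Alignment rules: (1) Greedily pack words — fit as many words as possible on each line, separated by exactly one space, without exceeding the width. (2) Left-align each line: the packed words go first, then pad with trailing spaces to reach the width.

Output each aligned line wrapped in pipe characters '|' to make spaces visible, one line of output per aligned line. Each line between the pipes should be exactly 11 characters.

Line 1: ['angry', 'six'] (min_width=9, slack=2)
Line 2: ['six', 'python'] (min_width=10, slack=1)
Line 3: ['six', 'they'] (min_width=8, slack=3)
Line 4: ['mountain'] (min_width=8, slack=3)
Line 5: ['spoon'] (min_width=5, slack=6)
Line 6: ['tomato'] (min_width=6, slack=5)
Line 7: ['coffee', 'were'] (min_width=11, slack=0)
Line 8: ['laser'] (min_width=5, slack=6)
Line 9: ['kitchen', 'by'] (min_width=10, slack=1)
Line 10: ['address'] (min_width=7, slack=4)

Answer: |angry six  |
|six python |
|six they   |
|mountain   |
|spoon      |
|tomato     |
|coffee were|
|laser      |
|kitchen by |
|address    |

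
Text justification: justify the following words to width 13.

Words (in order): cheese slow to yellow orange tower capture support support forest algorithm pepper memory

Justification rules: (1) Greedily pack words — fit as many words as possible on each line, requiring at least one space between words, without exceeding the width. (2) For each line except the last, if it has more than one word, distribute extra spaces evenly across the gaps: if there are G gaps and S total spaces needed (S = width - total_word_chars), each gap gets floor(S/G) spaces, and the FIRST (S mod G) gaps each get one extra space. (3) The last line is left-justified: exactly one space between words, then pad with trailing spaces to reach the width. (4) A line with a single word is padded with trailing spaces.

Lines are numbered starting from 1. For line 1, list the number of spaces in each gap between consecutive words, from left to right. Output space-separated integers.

Answer: 3

Derivation:
Line 1: ['cheese', 'slow'] (min_width=11, slack=2)
Line 2: ['to', 'yellow'] (min_width=9, slack=4)
Line 3: ['orange', 'tower'] (min_width=12, slack=1)
Line 4: ['capture'] (min_width=7, slack=6)
Line 5: ['support'] (min_width=7, slack=6)
Line 6: ['support'] (min_width=7, slack=6)
Line 7: ['forest'] (min_width=6, slack=7)
Line 8: ['algorithm'] (min_width=9, slack=4)
Line 9: ['pepper', 'memory'] (min_width=13, slack=0)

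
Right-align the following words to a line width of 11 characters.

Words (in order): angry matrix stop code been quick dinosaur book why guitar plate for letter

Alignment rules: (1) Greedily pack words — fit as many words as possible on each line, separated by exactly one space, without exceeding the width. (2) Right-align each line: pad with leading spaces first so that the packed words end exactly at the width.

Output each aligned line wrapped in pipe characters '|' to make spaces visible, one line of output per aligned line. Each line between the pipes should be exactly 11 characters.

Line 1: ['angry'] (min_width=5, slack=6)
Line 2: ['matrix', 'stop'] (min_width=11, slack=0)
Line 3: ['code', 'been'] (min_width=9, slack=2)
Line 4: ['quick'] (min_width=5, slack=6)
Line 5: ['dinosaur'] (min_width=8, slack=3)
Line 6: ['book', 'why'] (min_width=8, slack=3)
Line 7: ['guitar'] (min_width=6, slack=5)
Line 8: ['plate', 'for'] (min_width=9, slack=2)
Line 9: ['letter'] (min_width=6, slack=5)

Answer: |      angry|
|matrix stop|
|  code been|
|      quick|
|   dinosaur|
|   book why|
|     guitar|
|  plate for|
|     letter|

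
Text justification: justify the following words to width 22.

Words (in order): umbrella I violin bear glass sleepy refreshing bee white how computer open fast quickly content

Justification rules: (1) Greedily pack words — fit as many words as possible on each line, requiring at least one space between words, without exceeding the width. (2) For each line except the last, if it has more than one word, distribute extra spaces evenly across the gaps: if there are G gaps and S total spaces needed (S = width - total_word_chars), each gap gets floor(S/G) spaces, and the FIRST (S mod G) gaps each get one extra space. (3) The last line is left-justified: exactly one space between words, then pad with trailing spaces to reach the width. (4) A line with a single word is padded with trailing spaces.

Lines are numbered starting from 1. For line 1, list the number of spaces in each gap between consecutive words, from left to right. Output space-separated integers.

Answer: 1 1 1

Derivation:
Line 1: ['umbrella', 'I', 'violin', 'bear'] (min_width=22, slack=0)
Line 2: ['glass', 'sleepy'] (min_width=12, slack=10)
Line 3: ['refreshing', 'bee', 'white'] (min_width=20, slack=2)
Line 4: ['how', 'computer', 'open', 'fast'] (min_width=22, slack=0)
Line 5: ['quickly', 'content'] (min_width=15, slack=7)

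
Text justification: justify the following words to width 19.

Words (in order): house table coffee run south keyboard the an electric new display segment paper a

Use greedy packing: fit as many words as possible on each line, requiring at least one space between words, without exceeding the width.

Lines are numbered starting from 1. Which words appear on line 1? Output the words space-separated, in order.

Answer: house table coffee

Derivation:
Line 1: ['house', 'table', 'coffee'] (min_width=18, slack=1)
Line 2: ['run', 'south', 'keyboard'] (min_width=18, slack=1)
Line 3: ['the', 'an', 'electric', 'new'] (min_width=19, slack=0)
Line 4: ['display', 'segment'] (min_width=15, slack=4)
Line 5: ['paper', 'a'] (min_width=7, slack=12)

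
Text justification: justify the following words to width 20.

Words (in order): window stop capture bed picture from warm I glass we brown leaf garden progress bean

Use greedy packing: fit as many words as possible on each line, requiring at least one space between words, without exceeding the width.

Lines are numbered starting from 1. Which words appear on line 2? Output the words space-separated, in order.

Answer: bed picture from

Derivation:
Line 1: ['window', 'stop', 'capture'] (min_width=19, slack=1)
Line 2: ['bed', 'picture', 'from'] (min_width=16, slack=4)
Line 3: ['warm', 'I', 'glass', 'we'] (min_width=15, slack=5)
Line 4: ['brown', 'leaf', 'garden'] (min_width=17, slack=3)
Line 5: ['progress', 'bean'] (min_width=13, slack=7)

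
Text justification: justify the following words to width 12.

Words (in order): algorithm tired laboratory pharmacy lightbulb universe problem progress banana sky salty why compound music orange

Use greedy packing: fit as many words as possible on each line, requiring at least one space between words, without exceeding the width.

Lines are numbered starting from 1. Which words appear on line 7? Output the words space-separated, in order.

Line 1: ['algorithm'] (min_width=9, slack=3)
Line 2: ['tired'] (min_width=5, slack=7)
Line 3: ['laboratory'] (min_width=10, slack=2)
Line 4: ['pharmacy'] (min_width=8, slack=4)
Line 5: ['lightbulb'] (min_width=9, slack=3)
Line 6: ['universe'] (min_width=8, slack=4)
Line 7: ['problem'] (min_width=7, slack=5)
Line 8: ['progress'] (min_width=8, slack=4)
Line 9: ['banana', 'sky'] (min_width=10, slack=2)
Line 10: ['salty', 'why'] (min_width=9, slack=3)
Line 11: ['compound'] (min_width=8, slack=4)
Line 12: ['music', 'orange'] (min_width=12, slack=0)

Answer: problem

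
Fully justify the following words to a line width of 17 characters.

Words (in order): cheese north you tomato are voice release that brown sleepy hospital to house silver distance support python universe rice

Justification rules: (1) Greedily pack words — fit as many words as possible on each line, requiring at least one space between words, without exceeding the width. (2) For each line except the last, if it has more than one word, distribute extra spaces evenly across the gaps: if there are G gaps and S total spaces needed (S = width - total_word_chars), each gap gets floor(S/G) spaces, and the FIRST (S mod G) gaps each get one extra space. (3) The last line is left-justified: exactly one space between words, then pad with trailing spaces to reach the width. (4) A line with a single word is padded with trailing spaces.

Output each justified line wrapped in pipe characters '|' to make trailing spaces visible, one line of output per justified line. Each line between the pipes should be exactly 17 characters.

Answer: |cheese  north you|
|tomato  are voice|
|release      that|
|brown      sleepy|
|hospital to house|
|silver   distance|
|support    python|
|universe rice    |

Derivation:
Line 1: ['cheese', 'north', 'you'] (min_width=16, slack=1)
Line 2: ['tomato', 'are', 'voice'] (min_width=16, slack=1)
Line 3: ['release', 'that'] (min_width=12, slack=5)
Line 4: ['brown', 'sleepy'] (min_width=12, slack=5)
Line 5: ['hospital', 'to', 'house'] (min_width=17, slack=0)
Line 6: ['silver', 'distance'] (min_width=15, slack=2)
Line 7: ['support', 'python'] (min_width=14, slack=3)
Line 8: ['universe', 'rice'] (min_width=13, slack=4)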